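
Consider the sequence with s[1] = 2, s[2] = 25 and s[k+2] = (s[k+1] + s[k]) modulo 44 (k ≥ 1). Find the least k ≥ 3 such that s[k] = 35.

5

Computing terms: s[1] = 2,  s[2] = 25,  s[3] = 27,  s[4] = 8,  s[5] = 35,  s[6] = 43,  s[7] = 34,  s[8] = 33,  s[9] = 23,  s[10] = 12,  s[11] = 35,  s[12] = 3,  s[13] = 38,  s[14] = 41,  s[15] = 35,  s[16] = 32,  s[17] = 23,  s[18] = 11,  s[19] = 34,  s[20] = 1,  s[21] = 35,  s[22] = 36,  s[23] = 27,  s[24] = 19,  s[25] = 2,  s[26] = 21,  s[27] = 23,  s[28] = 0,  s[29] = 23,  s[30] = 23,  s[31] = 2,  s[32] = 25.
Since (s[31], s[32]) = (s[1], s[2]) = (2, 25) (two consecutive terms determine the rest), the sequence is periodic with period 30.
The value 35 first appears (with k ≥ 3) at s[5].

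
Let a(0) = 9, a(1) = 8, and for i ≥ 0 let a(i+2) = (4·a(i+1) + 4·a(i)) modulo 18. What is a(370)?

We have a(0) = 9, a(1) = 8, a(2) = 14, a(3) = 16, a(4) = 12, a(5) = 4, a(6) = 10, a(7) = 2, a(8) = 12, a(9) = 2, a(10) = 2, a(11) = 16, a(12) = 0, a(13) = 10, a(14) = 4, a(15) = 2, a(16) = 6, a(17) = 14, a(18) = 8, a(19) = 16, a(20) = 6, a(21) = 16, a(22) = 16, a(23) = 2, a(24) = 0, a(25) = 8, a(26) = 14.
Since (a(25), a(26)) = (a(1), a(2)) = (8, 14) (two consecutive terms determine the rest), the sequence is eventually periodic: after a pre-period of length 1 it cycles with period 24.
For i ≥ 1, a(i) depends only on (i - 1) mod 24. (370 - 1) mod 24 = 9, so a(370) = a(10) = 2.

2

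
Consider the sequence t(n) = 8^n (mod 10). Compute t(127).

We have t(0) = 1; t(1) = 8; t(2) = 4; t(3) = 2; t(4) = 6; t(5) = 8.
Since t(5) = t(1) = 8, the sequence is eventually periodic: after a pre-period of length 1 it cycles with period 4.
For n ≥ 1, t(n) depends only on (n - 1) mod 4. (127 - 1) mod 4 = 2, so t(127) = t(3) = 2.

2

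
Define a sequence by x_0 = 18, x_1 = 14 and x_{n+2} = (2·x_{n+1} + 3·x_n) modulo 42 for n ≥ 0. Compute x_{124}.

28

x_0 = 18,  x_1 = 14,  x_2 = 40,  x_3 = 38,  x_4 = 28,  x_5 = 2,  x_6 = 4,  x_7 = 14,  x_8 = 40.
Since (x_7, x_8) = (x_1, x_2) = (14, 40) (two consecutive terms determine the rest), the sequence is eventually periodic: after a pre-period of length 1 it cycles with period 6.
For n ≥ 1, x_n depends only on (n - 1) mod 6. (124 - 1) mod 6 = 3, so x_{124} = x_4 = 28.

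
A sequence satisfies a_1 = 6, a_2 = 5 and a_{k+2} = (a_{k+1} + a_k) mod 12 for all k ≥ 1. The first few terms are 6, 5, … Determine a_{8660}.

1

We have a_1 = 6, a_2 = 5, a_3 = 11, a_4 = 4, a_5 = 3, a_6 = 7, a_7 = 10, a_8 = 5, a_9 = 3, a_{10} = 8, a_{11} = 11, a_{12} = 7, a_{13} = 6, a_{14} = 1, a_{15} = 7, a_{16} = 8, a_{17} = 3, a_{18} = 11, a_{19} = 2, a_{20} = 1, a_{21} = 3, a_{22} = 4, a_{23} = 7, a_{24} = 11, a_{25} = 6, a_{26} = 5.
The sequence repeats with period 24.
So a_{8660} = a_{1 + ((8660-1) mod 24)} = a_{20} = 1.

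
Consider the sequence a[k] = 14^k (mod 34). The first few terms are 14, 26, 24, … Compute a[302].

Listing terms: a[1] = 14, a[2] = 26, a[3] = 24, a[4] = 30, a[5] = 12, a[6] = 32, a[7] = 6, a[8] = 16, a[9] = 20, a[10] = 8, a[11] = 10, a[12] = 4, a[13] = 22, a[14] = 2, a[15] = 28, a[16] = 18, a[17] = 14.
Since a[17] = a[1] = 14, the sequence is periodic with period 16.
So a[302] = a[1 + ((302-1) mod 16)] = a[14] = 2.

2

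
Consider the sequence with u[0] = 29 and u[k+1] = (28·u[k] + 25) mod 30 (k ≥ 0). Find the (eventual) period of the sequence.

12

u[0] = 29; u[1] = 27; u[2] = 1; u[3] = 23; u[4] = 9; u[5] = 7; u[6] = 11; u[7] = 3; u[8] = 19; u[9] = 17; u[10] = 21; u[11] = 13; u[12] = 29.
The sequence repeats with period 12.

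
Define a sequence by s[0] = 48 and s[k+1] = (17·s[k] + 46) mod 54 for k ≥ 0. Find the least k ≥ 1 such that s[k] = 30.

4

We have s[0] = 48, s[1] = 52, s[2] = 12, s[3] = 34, s[4] = 30, s[5] = 16, s[6] = 48.
The sequence repeats with period 6.
The value 30 first appears (with k ≥ 1) at s[4].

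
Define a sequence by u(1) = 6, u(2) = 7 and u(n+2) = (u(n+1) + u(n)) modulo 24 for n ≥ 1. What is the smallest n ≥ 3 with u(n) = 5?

6

We have u(1) = 6,  u(2) = 7,  u(3) = 13,  u(4) = 20,  u(5) = 9,  u(6) = 5,  u(7) = 14,  u(8) = 19,  u(9) = 9,  u(10) = 4,  u(11) = 13,  u(12) = 17,  u(13) = 6,  u(14) = 23,  u(15) = 5,  u(16) = 4,  u(17) = 9,  u(18) = 13,  u(19) = 22,  u(20) = 11,  u(21) = 9,  u(22) = 20,  u(23) = 5,  u(24) = 1,  u(25) = 6,  u(26) = 7.
Since (u(25), u(26)) = (u(1), u(2)) = (6, 7) (two consecutive terms determine the rest), the sequence is periodic with period 24.
The value 5 first appears (with n ≥ 3) at u(6).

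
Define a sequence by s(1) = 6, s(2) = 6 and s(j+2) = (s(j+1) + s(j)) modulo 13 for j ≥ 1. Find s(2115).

Computing terms: s(1) = 6,  s(2) = 6,  s(3) = 12,  s(4) = 5,  s(5) = 4,  s(6) = 9,  s(7) = 0,  s(8) = 9,  s(9) = 9,  s(10) = 5,  s(11) = 1,  s(12) = 6,  s(13) = 7,  s(14) = 0,  s(15) = 7,  s(16) = 7,  s(17) = 1,  s(18) = 8,  s(19) = 9,  s(20) = 4,  s(21) = 0,  s(22) = 4,  s(23) = 4,  s(24) = 8,  s(25) = 12,  s(26) = 7,  s(27) = 6,  s(28) = 0,  s(29) = 6,  s(30) = 6.
Since (s(29), s(30)) = (s(1), s(2)) = (6, 6) (two consecutive terms determine the rest), the sequence is periodic with period 28.
So s(2115) = s(1 + ((2115-1) mod 28)) = s(15) = 7.

7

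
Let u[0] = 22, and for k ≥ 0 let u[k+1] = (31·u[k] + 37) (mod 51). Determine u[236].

39

u[0] = 22; u[1] = 5; u[2] = 39; u[3] = 22.
Since u[3] = u[0] = 22, the sequence is periodic with period 3.
So u[236] = u[0 + ((236-0) mod 3)] = u[2] = 39.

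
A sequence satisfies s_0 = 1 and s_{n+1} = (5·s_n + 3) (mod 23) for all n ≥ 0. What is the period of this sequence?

s_0 = 1; s_1 = 8; s_2 = 20; s_3 = 11; s_4 = 12; s_5 = 17; s_6 = 19; s_7 = 6; s_8 = 10; s_9 = 7; s_{10} = 15; s_{11} = 9; s_{12} = 2; s_{13} = 13; s_{14} = 22; s_{15} = 21; s_{16} = 16; s_{17} = 14; s_{18} = 4; s_{19} = 0; s_{20} = 3; s_{21} = 18; s_{22} = 1.
Since s_{22} = s_0 = 1, the sequence is periodic with period 22.

22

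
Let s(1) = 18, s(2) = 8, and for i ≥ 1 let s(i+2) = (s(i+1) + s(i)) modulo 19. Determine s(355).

18

Computing terms: s(1) = 18; s(2) = 8; s(3) = 7; s(4) = 15; s(5) = 3; s(6) = 18; s(7) = 2; s(8) = 1; s(9) = 3; s(10) = 4; s(11) = 7; s(12) = 11; s(13) = 18; s(14) = 10; s(15) = 9; s(16) = 0; s(17) = 9; s(18) = 9; s(19) = 18; s(20) = 8.
Since (s(19), s(20)) = (s(1), s(2)) = (18, 8) (two consecutive terms determine the rest), the sequence is periodic with period 18.
So s(355) = s(1 + ((355-1) mod 18)) = s(13) = 18.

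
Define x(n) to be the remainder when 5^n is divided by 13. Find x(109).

5

We have x(1) = 5; x(2) = 12; x(3) = 8; x(4) = 1; x(5) = 5.
The sequence repeats with period 4.
So x(109) = x(1 + ((109-1) mod 4)) = x(1) = 5.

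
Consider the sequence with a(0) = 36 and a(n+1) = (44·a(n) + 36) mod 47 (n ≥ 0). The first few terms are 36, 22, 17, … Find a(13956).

30

Listing terms: a(0) = 36; a(1) = 22; a(2) = 17; a(3) = 32; a(4) = 34; a(5) = 28; a(6) = 46; a(7) = 39; a(8) = 13; a(9) = 44; a(10) = 45; a(11) = 42; a(12) = 4; a(13) = 24; a(14) = 11; a(15) = 3; a(16) = 27; a(17) = 2; a(18) = 30; a(19) = 40; a(20) = 10; a(21) = 6; a(22) = 18; a(23) = 29; a(24) = 43; a(25) = 1; a(26) = 33; a(27) = 31; a(28) = 37; a(29) = 19; a(30) = 26; a(31) = 5; a(32) = 21; a(33) = 20; a(34) = 23; a(35) = 14; a(36) = 41; a(37) = 7; a(38) = 15; a(39) = 38; a(40) = 16; a(41) = 35; a(42) = 25; a(43) = 8; a(44) = 12; a(45) = 0; a(46) = 36.
Since a(46) = a(0) = 36, the sequence is periodic with period 46.
So a(13956) = a(0 + ((13956-0) mod 46)) = a(18) = 30.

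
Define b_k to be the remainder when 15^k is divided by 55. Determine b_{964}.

b_1 = 15; b_2 = 5; b_3 = 20; b_4 = 25; b_5 = 45; b_6 = 15.
The sequence repeats with period 5.
(964 - 1) mod 5 = 3, so b_{964} = b_4 = 25.

25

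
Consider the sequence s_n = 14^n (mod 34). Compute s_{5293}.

22

Listing terms: s_0 = 1, s_1 = 14, s_2 = 26, s_3 = 24, s_4 = 30, s_5 = 12, s_6 = 32, s_7 = 6, s_8 = 16, s_9 = 20, s_{10} = 8, s_{11} = 10, s_{12} = 4, s_{13} = 22, s_{14} = 2, s_{15} = 28, s_{16} = 18, s_{17} = 14.
Since s_{17} = s_1 = 14, the sequence is eventually periodic: after a pre-period of length 1 it cycles with period 16.
For n ≥ 1, s_n depends only on (n - 1) mod 16. (5293 - 1) mod 16 = 12, so s_{5293} = s_{13} = 22.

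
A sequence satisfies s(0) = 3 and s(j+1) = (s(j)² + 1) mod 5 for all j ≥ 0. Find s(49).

We have s(0) = 3; s(1) = 0; s(2) = 1; s(3) = 2; s(4) = 0.
Since s(4) = s(1) = 0, the sequence is eventually periodic: after a pre-period of length 1 it cycles with period 3.
For j ≥ 1, s(j) depends only on (j - 1) mod 3. (49 - 1) mod 3 = 0, so s(49) = s(1) = 0.

0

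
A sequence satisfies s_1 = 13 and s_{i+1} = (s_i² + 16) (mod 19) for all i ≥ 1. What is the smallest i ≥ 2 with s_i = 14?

2

Computing terms: s_1 = 13, s_2 = 14, s_3 = 3, s_4 = 6, s_5 = 14.
Since s_5 = s_2 = 14, the sequence is eventually periodic: after a pre-period of length 1 it cycles with period 3.
The value 14 first appears (with i ≥ 2) at s_2.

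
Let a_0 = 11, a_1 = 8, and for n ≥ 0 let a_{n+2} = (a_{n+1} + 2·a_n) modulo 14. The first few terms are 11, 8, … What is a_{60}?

Computing terms: a_0 = 11, a_1 = 8, a_2 = 2, a_3 = 4, a_4 = 8, a_5 = 2.
Since (a_4, a_5) = (a_1, a_2) = (8, 2) (two consecutive terms determine the rest), the sequence is eventually periodic: after a pre-period of length 1 it cycles with period 3.
For n ≥ 1, a_n depends only on (n - 1) mod 3. (60 - 1) mod 3 = 2, so a_{60} = a_3 = 4.

4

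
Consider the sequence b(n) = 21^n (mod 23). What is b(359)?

10

Computing terms: b(1) = 21, b(2) = 4, b(3) = 15, b(4) = 16, b(5) = 14, b(6) = 18, b(7) = 10, b(8) = 3, b(9) = 17, b(10) = 12, b(11) = 22, b(12) = 2, b(13) = 19, b(14) = 8, b(15) = 7, b(16) = 9, b(17) = 5, b(18) = 13, b(19) = 20, b(20) = 6, b(21) = 11, b(22) = 1, b(23) = 21.
The sequence repeats with period 22.
So b(359) = b(1 + ((359-1) mod 22)) = b(7) = 10.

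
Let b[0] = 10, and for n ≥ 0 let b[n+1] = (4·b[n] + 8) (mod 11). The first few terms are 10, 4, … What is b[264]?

6

Computing terms: b[0] = 10,  b[1] = 4,  b[2] = 2,  b[3] = 5,  b[4] = 6,  b[5] = 10.
The sequence repeats with period 5.
(264 - 0) mod 5 = 4, so b[264] = b[4] = 6.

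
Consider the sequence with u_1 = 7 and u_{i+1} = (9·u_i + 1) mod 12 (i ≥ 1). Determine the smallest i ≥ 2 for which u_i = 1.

u_1 = 7; u_2 = 4; u_3 = 1; u_4 = 10; u_5 = 7.
Since u_5 = u_1 = 7, the sequence is periodic with period 4.
The value 1 first appears (with i ≥ 2) at u_3.

3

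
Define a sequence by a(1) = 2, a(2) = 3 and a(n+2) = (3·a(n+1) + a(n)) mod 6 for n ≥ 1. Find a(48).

Computing terms: a(1) = 2; a(2) = 3; a(3) = 5; a(4) = 0; a(5) = 5; a(6) = 3; a(7) = 2; a(8) = 3.
The sequence repeats with period 6.
(48 - 1) mod 6 = 5, so a(48) = a(6) = 3.

3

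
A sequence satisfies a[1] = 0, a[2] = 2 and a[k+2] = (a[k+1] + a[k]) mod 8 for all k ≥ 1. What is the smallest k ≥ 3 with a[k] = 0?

Listing terms: a[1] = 0,  a[2] = 2,  a[3] = 2,  a[4] = 4,  a[5] = 6,  a[6] = 2,  a[7] = 0,  a[8] = 2.
The sequence repeats with period 6.
The value 0 next appears (with k ≥ 3) at a[7].

7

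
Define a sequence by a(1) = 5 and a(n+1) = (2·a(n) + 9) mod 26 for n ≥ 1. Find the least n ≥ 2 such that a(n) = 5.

Computing terms: a(1) = 5, a(2) = 19, a(3) = 21, a(4) = 25, a(5) = 7, a(6) = 23, a(7) = 3, a(8) = 15, a(9) = 13, a(10) = 9, a(11) = 1, a(12) = 11, a(13) = 5.
Since a(13) = a(1) = 5, the sequence is periodic with period 12.
The value 5 next appears (with n ≥ 2) at a(13).

13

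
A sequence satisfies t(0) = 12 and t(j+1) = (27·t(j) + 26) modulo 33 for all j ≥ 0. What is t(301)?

20

We have t(0) = 12,  t(1) = 20,  t(2) = 5,  t(3) = 29,  t(4) = 17,  t(5) = 23,  t(6) = 20.
Since t(6) = t(1) = 20, the sequence is eventually periodic: after a pre-period of length 1 it cycles with period 5.
For j ≥ 1, t(j) depends only on (j - 1) mod 5. (301 - 1) mod 5 = 0, so t(301) = t(1) = 20.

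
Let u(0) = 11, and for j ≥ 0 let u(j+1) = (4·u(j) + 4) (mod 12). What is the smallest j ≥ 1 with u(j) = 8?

3

We have u(0) = 11,  u(1) = 0,  u(2) = 4,  u(3) = 8,  u(4) = 0.
Since u(4) = u(1) = 0, the sequence is eventually periodic: after a pre-period of length 1 it cycles with period 3.
The value 8 first appears (with j ≥ 1) at u(3).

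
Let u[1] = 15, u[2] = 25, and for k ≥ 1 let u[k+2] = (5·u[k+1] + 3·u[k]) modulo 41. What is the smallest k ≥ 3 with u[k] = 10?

5

u[1] = 15,  u[2] = 25,  u[3] = 6,  u[4] = 23,  u[5] = 10,  u[6] = 37,  u[7] = 10,  u[8] = 38,  u[9] = 15,  u[10] = 25.
Since (u[9], u[10]) = (u[1], u[2]) = (15, 25) (two consecutive terms determine the rest), the sequence is periodic with period 8.
The value 10 first appears (with k ≥ 3) at u[5].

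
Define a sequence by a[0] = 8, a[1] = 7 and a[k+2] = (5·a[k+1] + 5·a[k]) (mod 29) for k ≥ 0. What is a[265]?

24

Listing terms: a[0] = 8, a[1] = 7, a[2] = 17, a[3] = 4, a[4] = 18, a[5] = 23, a[6] = 2, a[7] = 9, a[8] = 26, a[9] = 1, a[10] = 19, a[11] = 13, a[12] = 15, a[13] = 24, a[14] = 21, a[15] = 22, a[16] = 12, a[17] = 25, a[18] = 11, a[19] = 6, a[20] = 27, a[21] = 20, a[22] = 3, a[23] = 28, a[24] = 10, a[25] = 16, a[26] = 14, a[27] = 5, a[28] = 8, a[29] = 7.
Since (a[28], a[29]) = (a[0], a[1]) = (8, 7) (two consecutive terms determine the rest), the sequence is periodic with period 28.
So a[265] = a[0 + ((265-0) mod 28)] = a[13] = 24.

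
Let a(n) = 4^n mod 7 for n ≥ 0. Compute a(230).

2

Listing terms: a(0) = 1; a(1) = 4; a(2) = 2; a(3) = 1.
Since a(3) = a(0) = 1, the sequence is periodic with period 3.
(230 - 0) mod 3 = 2, so a(230) = a(2) = 2.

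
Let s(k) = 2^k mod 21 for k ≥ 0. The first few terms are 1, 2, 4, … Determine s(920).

4

We have s(0) = 1; s(1) = 2; s(2) = 4; s(3) = 8; s(4) = 16; s(5) = 11; s(6) = 1.
Since s(6) = s(0) = 1, the sequence is periodic with period 6.
So s(920) = s(0 + ((920-0) mod 6)) = s(2) = 4.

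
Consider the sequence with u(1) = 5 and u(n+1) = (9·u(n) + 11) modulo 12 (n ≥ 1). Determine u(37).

5

Listing terms: u(1) = 5; u(2) = 8; u(3) = 11; u(4) = 2; u(5) = 5.
Since u(5) = u(1) = 5, the sequence is periodic with period 4.
(37 - 1) mod 4 = 0, so u(37) = u(1) = 5.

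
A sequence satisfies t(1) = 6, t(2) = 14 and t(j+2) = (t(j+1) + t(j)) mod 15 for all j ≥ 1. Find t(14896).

We have t(1) = 6,  t(2) = 14,  t(3) = 5,  t(4) = 4,  t(5) = 9,  t(6) = 13,  t(7) = 7,  t(8) = 5,  t(9) = 12,  t(10) = 2,  t(11) = 14,  t(12) = 1,  t(13) = 0,  t(14) = 1,  t(15) = 1,  t(16) = 2,  t(17) = 3,  t(18) = 5,  t(19) = 8,  t(20) = 13,  t(21) = 6,  t(22) = 4,  t(23) = 10,  t(24) = 14,  t(25) = 9,  t(26) = 8,  t(27) = 2,  t(28) = 10,  t(29) = 12,  t(30) = 7,  t(31) = 4,  t(32) = 11,  t(33) = 0,  t(34) = 11,  t(35) = 11,  t(36) = 7,  t(37) = 3,  t(38) = 10,  t(39) = 13,  t(40) = 8,  t(41) = 6,  t(42) = 14.
The sequence repeats with period 40.
(14896 - 1) mod 40 = 15, so t(14896) = t(16) = 2.

2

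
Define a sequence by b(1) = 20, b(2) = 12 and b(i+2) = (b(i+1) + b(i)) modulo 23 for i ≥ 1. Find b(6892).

b(1) = 20, b(2) = 12, b(3) = 9, b(4) = 21, b(5) = 7, b(6) = 5, b(7) = 12, b(8) = 17, b(9) = 6, b(10) = 0, b(11) = 6, b(12) = 6, b(13) = 12, b(14) = 18, b(15) = 7, b(16) = 2, b(17) = 9, b(18) = 11, b(19) = 20, b(20) = 8, b(21) = 5, b(22) = 13, b(23) = 18, b(24) = 8, b(25) = 3, b(26) = 11, b(27) = 14, b(28) = 2, b(29) = 16, b(30) = 18, b(31) = 11, b(32) = 6, b(33) = 17, b(34) = 0, b(35) = 17, b(36) = 17, b(37) = 11, b(38) = 5, b(39) = 16, b(40) = 21, b(41) = 14, b(42) = 12, b(43) = 3, b(44) = 15, b(45) = 18, b(46) = 10, b(47) = 5, b(48) = 15, b(49) = 20, b(50) = 12.
Since (b(49), b(50)) = (b(1), b(2)) = (20, 12) (two consecutive terms determine the rest), the sequence is periodic with period 48.
So b(6892) = b(1 + ((6892-1) mod 48)) = b(28) = 2.

2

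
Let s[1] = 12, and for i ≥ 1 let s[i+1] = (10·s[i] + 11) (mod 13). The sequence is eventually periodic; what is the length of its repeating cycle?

We have s[1] = 12, s[2] = 1, s[3] = 8, s[4] = 0, s[5] = 11, s[6] = 4, s[7] = 12.
The sequence repeats with period 6.

6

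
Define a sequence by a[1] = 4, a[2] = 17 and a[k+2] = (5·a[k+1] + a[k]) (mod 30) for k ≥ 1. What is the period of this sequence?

24

Listing terms: a[1] = 4, a[2] = 17, a[3] = 29, a[4] = 12, a[5] = 29, a[6] = 7, a[7] = 4, a[8] = 27, a[9] = 19, a[10] = 2, a[11] = 29, a[12] = 27, a[13] = 14, a[14] = 7, a[15] = 19, a[16] = 12, a[17] = 19, a[18] = 17, a[19] = 14, a[20] = 27, a[21] = 29, a[22] = 22, a[23] = 19, a[24] = 27, a[25] = 4, a[26] = 17.
The sequence repeats with period 24.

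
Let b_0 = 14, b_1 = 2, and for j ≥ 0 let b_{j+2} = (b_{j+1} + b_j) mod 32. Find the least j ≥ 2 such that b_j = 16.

Computing terms: b_0 = 14, b_1 = 2, b_2 = 16, b_3 = 18, b_4 = 2, b_5 = 20, b_6 = 22, b_7 = 10, b_8 = 0, b_9 = 10, b_{10} = 10, b_{11} = 20, b_{12} = 30, b_{13} = 18, b_{14} = 16, b_{15} = 2, b_{16} = 18, b_{17} = 20, b_{18} = 6, b_{19} = 26, b_{20} = 0, b_{21} = 26, b_{22} = 26, b_{23} = 20, b_{24} = 14, b_{25} = 2.
The sequence repeats with period 24.
The value 16 first appears (with j ≥ 2) at b_2.

2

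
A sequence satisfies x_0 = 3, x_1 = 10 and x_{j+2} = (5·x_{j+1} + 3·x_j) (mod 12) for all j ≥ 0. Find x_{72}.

Computing terms: x_0 = 3, x_1 = 10, x_2 = 11, x_3 = 1, x_4 = 2, x_5 = 1, x_6 = 11, x_7 = 10, x_8 = 11.
Since (x_7, x_8) = (x_1, x_2) = (10, 11) (two consecutive terms determine the rest), the sequence is eventually periodic: after a pre-period of length 1 it cycles with period 6.
For j ≥ 1, x_j depends only on (j - 1) mod 6. (72 - 1) mod 6 = 5, so x_{72} = x_6 = 11.

11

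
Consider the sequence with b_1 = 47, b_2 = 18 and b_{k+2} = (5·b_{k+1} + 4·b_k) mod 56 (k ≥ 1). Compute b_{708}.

We have b_1 = 47, b_2 = 18, b_3 = 54, b_4 = 6, b_5 = 22, b_6 = 22, b_7 = 30, b_8 = 14, b_9 = 22, b_{10} = 54, b_{11} = 22, b_{12} = 46, b_{13} = 38, b_{14} = 38, b_{15} = 6, b_{16} = 14, b_{17} = 38, b_{18} = 22, b_{19} = 38, b_{20} = 54, b_{21} = 30, b_{22} = 30, b_{23} = 46, b_{24} = 14, b_{25} = 30, b_{26} = 38, b_{27} = 30, b_{28} = 22, b_{29} = 6, b_{30} = 6, b_{31} = 54, b_{32} = 14, b_{33} = 6, b_{34} = 30, b_{35} = 6, b_{36} = 38, b_{37} = 46, b_{38} = 46, b_{39} = 22, b_{40} = 14, b_{41} = 46, b_{42} = 6, b_{43} = 46, b_{44} = 30, b_{45} = 54, b_{46} = 54, b_{47} = 38, b_{48} = 14, b_{49} = 54, b_{50} = 46, b_{51} = 54, b_{52} = 6.
Since (b_{51}, b_{52}) = (b_3, b_4) = (54, 6) (two consecutive terms determine the rest), the sequence is eventually periodic: after a pre-period of length 2 it cycles with period 48.
For k ≥ 3, b_k depends only on (k - 3) mod 48. (708 - 3) mod 48 = 33, so b_{708} = b_{36} = 38.

38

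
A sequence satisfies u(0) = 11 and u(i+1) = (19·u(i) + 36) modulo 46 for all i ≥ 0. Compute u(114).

37

u(0) = 11, u(1) = 15, u(2) = 45, u(3) = 17, u(4) = 37, u(5) = 3, u(6) = 1, u(7) = 9, u(8) = 23, u(9) = 13, u(10) = 7, u(11) = 31, u(12) = 27, u(13) = 43, u(14) = 25, u(15) = 5, u(16) = 39, u(17) = 41, u(18) = 33, u(19) = 19, u(20) = 29, u(21) = 35, u(22) = 11.
The sequence repeats with period 22.
(114 - 0) mod 22 = 4, so u(114) = u(4) = 37.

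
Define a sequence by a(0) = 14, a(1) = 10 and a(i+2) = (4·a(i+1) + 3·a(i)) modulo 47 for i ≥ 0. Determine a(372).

Computing terms: a(0) = 14, a(1) = 10, a(2) = 35, a(3) = 29, a(4) = 33, a(5) = 31, a(6) = 35, a(7) = 45, a(8) = 3, a(9) = 6, a(10) = 33, a(11) = 9, a(12) = 41, a(13) = 3, a(14) = 41, a(15) = 32, a(16) = 16, a(17) = 19, a(18) = 30, a(19) = 36, a(20) = 46, a(21) = 10, a(22) = 37, a(23) = 37, a(24) = 24, a(25) = 19, a(26) = 7, a(27) = 38, a(28) = 32, a(29) = 7, a(30) = 30, a(31) = 0, a(32) = 43, a(33) = 31, a(34) = 18, a(35) = 24, a(36) = 9, a(37) = 14, a(38) = 36, a(39) = 45, a(40) = 6, a(41) = 18, a(42) = 43, a(43) = 38, a(44) = 46, a(45) = 16, a(46) = 14, a(47) = 10.
The sequence repeats with period 46.
So a(372) = a(0 + ((372-0) mod 46)) = a(4) = 33.

33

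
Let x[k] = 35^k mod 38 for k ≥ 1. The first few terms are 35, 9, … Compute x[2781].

1

Computing terms: x[1] = 35; x[2] = 9; x[3] = 11; x[4] = 5; x[5] = 23; x[6] = 7; x[7] = 17; x[8] = 25; x[9] = 1; x[10] = 35.
Since x[10] = x[1] = 35, the sequence is periodic with period 9.
(2781 - 1) mod 9 = 8, so x[2781] = x[9] = 1.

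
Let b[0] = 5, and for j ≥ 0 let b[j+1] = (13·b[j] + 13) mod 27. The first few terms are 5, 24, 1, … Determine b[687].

b[0] = 5, b[1] = 24, b[2] = 1, b[3] = 26, b[4] = 0, b[5] = 13, b[6] = 20, b[7] = 3, b[8] = 25, b[9] = 14, b[10] = 6, b[11] = 10, b[12] = 8, b[13] = 9, b[14] = 22, b[15] = 2, b[16] = 12, b[17] = 7, b[18] = 23, b[19] = 15, b[20] = 19, b[21] = 17, b[22] = 18, b[23] = 4, b[24] = 11, b[25] = 21, b[26] = 16, b[27] = 5.
Since b[27] = b[0] = 5, the sequence is periodic with period 27.
(687 - 0) mod 27 = 12, so b[687] = b[12] = 8.

8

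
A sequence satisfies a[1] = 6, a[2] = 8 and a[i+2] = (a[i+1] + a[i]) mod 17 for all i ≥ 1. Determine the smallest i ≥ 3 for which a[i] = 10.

24

We have a[1] = 6,  a[2] = 8,  a[3] = 14,  a[4] = 5,  a[5] = 2,  a[6] = 7,  a[7] = 9,  a[8] = 16,  a[9] = 8,  a[10] = 7,  a[11] = 15,  a[12] = 5,  a[13] = 3,  a[14] = 8,  a[15] = 11,  a[16] = 2,  a[17] = 13,  a[18] = 15,  a[19] = 11,  a[20] = 9,  a[21] = 3,  a[22] = 12,  a[23] = 15,  a[24] = 10,  a[25] = 8,  a[26] = 1,  a[27] = 9,  a[28] = 10,  a[29] = 2,  a[30] = 12,  a[31] = 14,  a[32] = 9,  a[33] = 6,  a[34] = 15,  a[35] = 4,  a[36] = 2,  a[37] = 6,  a[38] = 8.
Since (a[37], a[38]) = (a[1], a[2]) = (6, 8) (two consecutive terms determine the rest), the sequence is periodic with period 36.
The value 10 first appears (with i ≥ 3) at a[24].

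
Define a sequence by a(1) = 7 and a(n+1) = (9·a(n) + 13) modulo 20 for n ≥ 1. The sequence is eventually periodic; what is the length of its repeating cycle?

Listing terms: a(1) = 7, a(2) = 16, a(3) = 17, a(4) = 6, a(5) = 7.
Since a(5) = a(1) = 7, the sequence is periodic with period 4.

4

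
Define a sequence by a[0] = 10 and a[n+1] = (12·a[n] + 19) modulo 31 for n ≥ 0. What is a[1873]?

We have a[0] = 10, a[1] = 15, a[2] = 13, a[3] = 20, a[4] = 11, a[5] = 27, a[6] = 2, a[7] = 12, a[8] = 8, a[9] = 22, a[10] = 4, a[11] = 5, a[12] = 17, a[13] = 6, a[14] = 29, a[15] = 26, a[16] = 21, a[17] = 23, a[18] = 16, a[19] = 25, a[20] = 9, a[21] = 3, a[22] = 24, a[23] = 28, a[24] = 14, a[25] = 1, a[26] = 0, a[27] = 19, a[28] = 30, a[29] = 7, a[30] = 10.
The sequence repeats with period 30.
(1873 - 0) mod 30 = 13, so a[1873] = a[13] = 6.

6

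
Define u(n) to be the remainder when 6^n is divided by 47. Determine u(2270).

Computing terms: u(0) = 1; u(1) = 6; u(2) = 36; u(3) = 28; u(4) = 27; u(5) = 21; u(6) = 32; u(7) = 4; u(8) = 24; u(9) = 3; u(10) = 18; u(11) = 14; u(12) = 37; u(13) = 34; u(14) = 16; u(15) = 2; u(16) = 12; u(17) = 25; u(18) = 9; u(19) = 7; u(20) = 42; u(21) = 17; u(22) = 8; u(23) = 1.
Since u(23) = u(0) = 1, the sequence is periodic with period 23.
So u(2270) = u(0 + ((2270-0) mod 23)) = u(16) = 12.

12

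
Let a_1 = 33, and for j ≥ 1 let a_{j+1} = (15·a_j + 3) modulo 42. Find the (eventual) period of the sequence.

Listing terms: a_1 = 33, a_2 = 36, a_3 = 39, a_4 = 0, a_5 = 3, a_6 = 6, a_7 = 9, a_8 = 12, a_9 = 15, a_{10} = 18, a_{11} = 21, a_{12} = 24, a_{13} = 27, a_{14} = 30, a_{15} = 33.
The sequence repeats with period 14.

14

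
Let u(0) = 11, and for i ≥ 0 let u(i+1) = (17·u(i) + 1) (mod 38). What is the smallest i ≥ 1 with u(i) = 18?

We have u(0) = 11,  u(1) = 36,  u(2) = 5,  u(3) = 10,  u(4) = 19,  u(5) = 20,  u(6) = 37,  u(7) = 22,  u(8) = 33,  u(9) = 30,  u(10) = 17,  u(11) = 24,  u(12) = 29,  u(13) = 0,  u(14) = 1,  u(15) = 18,  u(16) = 3,  u(17) = 14,  u(18) = 11.
The sequence repeats with period 18.
The value 18 first appears (with i ≥ 1) at u(15).

15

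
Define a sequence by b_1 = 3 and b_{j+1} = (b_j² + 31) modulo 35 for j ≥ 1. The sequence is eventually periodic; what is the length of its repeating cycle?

b_1 = 3; b_2 = 5; b_3 = 21; b_4 = 17; b_5 = 5.
Since b_5 = b_2 = 5, the sequence is eventually periodic: after a pre-period of length 1 it cycles with period 3.

3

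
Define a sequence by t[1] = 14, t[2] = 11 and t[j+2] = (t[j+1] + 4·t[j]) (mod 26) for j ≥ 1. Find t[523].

25

Computing terms: t[1] = 14,  t[2] = 11,  t[3] = 15,  t[4] = 7,  t[5] = 15,  t[6] = 17,  t[7] = 25,  t[8] = 15,  t[9] = 11,  t[10] = 19,  t[11] = 11,  t[12] = 9,  t[13] = 1,  t[14] = 11,  t[15] = 15.
Since (t[14], t[15]) = (t[2], t[3]) = (11, 15) (two consecutive terms determine the rest), the sequence is eventually periodic: after a pre-period of length 1 it cycles with period 12.
For j ≥ 2, t[j] depends only on (j - 2) mod 12. (523 - 2) mod 12 = 5, so t[523] = t[7] = 25.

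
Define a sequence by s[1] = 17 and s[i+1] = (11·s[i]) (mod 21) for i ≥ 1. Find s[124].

10

s[1] = 17; s[2] = 19; s[3] = 20; s[4] = 10; s[5] = 5; s[6] = 13; s[7] = 17.
Since s[7] = s[1] = 17, the sequence is periodic with period 6.
(124 - 1) mod 6 = 3, so s[124] = s[4] = 10.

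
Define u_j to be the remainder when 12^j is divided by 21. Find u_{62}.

18

Listing terms: u_1 = 12; u_2 = 18; u_3 = 6; u_4 = 9; u_5 = 3; u_6 = 15; u_7 = 12.
Since u_7 = u_1 = 12, the sequence is periodic with period 6.
(62 - 1) mod 6 = 1, so u_{62} = u_2 = 18.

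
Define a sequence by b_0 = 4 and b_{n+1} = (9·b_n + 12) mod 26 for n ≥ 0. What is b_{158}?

2

We have b_0 = 4; b_1 = 22; b_2 = 2; b_3 = 4.
The sequence repeats with period 3.
(158 - 0) mod 3 = 2, so b_{158} = b_2 = 2.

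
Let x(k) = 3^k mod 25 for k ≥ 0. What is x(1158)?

14

x(0) = 1, x(1) = 3, x(2) = 9, x(3) = 2, x(4) = 6, x(5) = 18, x(6) = 4, x(7) = 12, x(8) = 11, x(9) = 8, x(10) = 24, x(11) = 22, x(12) = 16, x(13) = 23, x(14) = 19, x(15) = 7, x(16) = 21, x(17) = 13, x(18) = 14, x(19) = 17, x(20) = 1.
Since x(20) = x(0) = 1, the sequence is periodic with period 20.
So x(1158) = x(0 + ((1158-0) mod 20)) = x(18) = 14.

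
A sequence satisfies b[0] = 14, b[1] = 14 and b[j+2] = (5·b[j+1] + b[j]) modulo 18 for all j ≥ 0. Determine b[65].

14

We have b[0] = 14, b[1] = 14, b[2] = 12, b[3] = 2, b[4] = 4, b[5] = 4, b[6] = 6, b[7] = 16, b[8] = 14, b[9] = 14.
Since (b[8], b[9]) = (b[0], b[1]) = (14, 14) (two consecutive terms determine the rest), the sequence is periodic with period 8.
So b[65] = b[0 + ((65-0) mod 8)] = b[1] = 14.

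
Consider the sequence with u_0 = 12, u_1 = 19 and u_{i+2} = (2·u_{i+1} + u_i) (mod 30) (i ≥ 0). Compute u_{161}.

Listing terms: u_0 = 12, u_1 = 19, u_2 = 20, u_3 = 29, u_4 = 18, u_5 = 5, u_6 = 28, u_7 = 1, u_8 = 0, u_9 = 1, u_{10} = 2, u_{11} = 5, u_{12} = 12, u_{13} = 29, u_{14} = 10, u_{15} = 19, u_{16} = 18, u_{17} = 25, u_{18} = 8, u_{19} = 11, u_{20} = 0, u_{21} = 11, u_{22} = 22, u_{23} = 25, u_{24} = 12, u_{25} = 19.
Since (u_{24}, u_{25}) = (u_0, u_1) = (12, 19) (two consecutive terms determine the rest), the sequence is periodic with period 24.
So u_{161} = u_{0 + ((161-0) mod 24)} = u_{17} = 25.

25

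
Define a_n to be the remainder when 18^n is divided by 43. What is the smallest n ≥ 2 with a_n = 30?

25

We have a_1 = 18,  a_2 = 23,  a_3 = 27,  a_4 = 13,  a_5 = 19,  a_6 = 41,  a_7 = 7,  a_8 = 40,  a_9 = 32,  a_{10} = 17,  a_{11} = 5,  a_{12} = 4,  a_{13} = 29,  a_{14} = 6,  a_{15} = 22,  a_{16} = 9,  a_{17} = 33,  a_{18} = 35,  a_{19} = 28,  a_{20} = 31,  a_{21} = 42,  a_{22} = 25,  a_{23} = 20,  a_{24} = 16,  a_{25} = 30,  a_{26} = 24,  a_{27} = 2,  a_{28} = 36,  a_{29} = 3,  a_{30} = 11,  a_{31} = 26,  a_{32} = 38,  a_{33} = 39,  a_{34} = 14,  a_{35} = 37,  a_{36} = 21,  a_{37} = 34,  a_{38} = 10,  a_{39} = 8,  a_{40} = 15,  a_{41} = 12,  a_{42} = 1,  a_{43} = 18.
Since a_{43} = a_1 = 18, the sequence is periodic with period 42.
The value 30 first appears (with n ≥ 2) at a_{25}.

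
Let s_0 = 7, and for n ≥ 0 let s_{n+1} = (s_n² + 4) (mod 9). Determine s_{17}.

Computing terms: s_0 = 7; s_1 = 8; s_2 = 5; s_3 = 2; s_4 = 8.
Since s_4 = s_1 = 8, the sequence is eventually periodic: after a pre-period of length 1 it cycles with period 3.
For n ≥ 1, s_n depends only on (n - 1) mod 3. (17 - 1) mod 3 = 1, so s_{17} = s_2 = 5.

5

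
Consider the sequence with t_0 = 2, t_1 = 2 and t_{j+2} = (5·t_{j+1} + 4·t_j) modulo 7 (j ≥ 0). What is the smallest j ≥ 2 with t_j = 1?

7

Computing terms: t_0 = 2,  t_1 = 2,  t_2 = 4,  t_3 = 0,  t_4 = 2,  t_5 = 3,  t_6 = 2,  t_7 = 1,  t_8 = 6,  t_9 = 6,  t_{10} = 5,  t_{11} = 0,  t_{12} = 6,  t_{13} = 2,  t_{14} = 6,  t_{15} = 3,  t_{16} = 4,  t_{17} = 4,  t_{18} = 1,  t_{19} = 0,  t_{20} = 4,  t_{21} = 6,  t_{22} = 4,  t_{23} = 2,  t_{24} = 5,  t_{25} = 5,  t_{26} = 3,  t_{27} = 0,  t_{28} = 5,  t_{29} = 4,  t_{30} = 5,  t_{31} = 6,  t_{32} = 1,  t_{33} = 1,  t_{34} = 2,  t_{35} = 0,  t_{36} = 1,  t_{37} = 5,  t_{38} = 1,  t_{39} = 4,  t_{40} = 3,  t_{41} = 3,  t_{42} = 6,  t_{43} = 0,  t_{44} = 3,  t_{45} = 1,  t_{46} = 3,  t_{47} = 5,  t_{48} = 2,  t_{49} = 2.
The sequence repeats with period 48.
The value 1 first appears (with j ≥ 2) at t_7.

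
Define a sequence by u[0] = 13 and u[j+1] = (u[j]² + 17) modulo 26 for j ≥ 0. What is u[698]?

Computing terms: u[0] = 13,  u[1] = 4,  u[2] = 7,  u[3] = 14,  u[4] = 5,  u[5] = 16,  u[6] = 13.
Since u[6] = u[0] = 13, the sequence is periodic with period 6.
So u[698] = u[0 + ((698-0) mod 6)] = u[2] = 7.

7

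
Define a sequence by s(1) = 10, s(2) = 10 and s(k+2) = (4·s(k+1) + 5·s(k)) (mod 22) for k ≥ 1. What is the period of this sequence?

We have s(1) = 10, s(2) = 10, s(3) = 2, s(4) = 14, s(5) = 0, s(6) = 4, s(7) = 16, s(8) = 18, s(9) = 20, s(10) = 16, s(11) = 10, s(12) = 10.
The sequence repeats with period 10.

10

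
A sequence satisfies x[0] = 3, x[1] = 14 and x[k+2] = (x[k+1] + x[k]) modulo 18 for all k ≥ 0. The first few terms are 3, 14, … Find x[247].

Computing terms: x[0] = 3; x[1] = 14; x[2] = 17; x[3] = 13; x[4] = 12; x[5] = 7; x[6] = 1; x[7] = 8; x[8] = 9; x[9] = 17; x[10] = 8; x[11] = 7; x[12] = 15; x[13] = 4; x[14] = 1; x[15] = 5; x[16] = 6; x[17] = 11; x[18] = 17; x[19] = 10; x[20] = 9; x[21] = 1; x[22] = 10; x[23] = 11; x[24] = 3; x[25] = 14.
Since (x[24], x[25]) = (x[0], x[1]) = (3, 14) (two consecutive terms determine the rest), the sequence is periodic with period 24.
(247 - 0) mod 24 = 7, so x[247] = x[7] = 8.

8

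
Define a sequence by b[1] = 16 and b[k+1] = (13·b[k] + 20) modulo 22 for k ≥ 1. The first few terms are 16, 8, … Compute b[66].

b[1] = 16; b[2] = 8; b[3] = 14; b[4] = 4; b[5] = 6; b[6] = 10; b[7] = 18; b[8] = 12; b[9] = 0; b[10] = 20; b[11] = 16.
The sequence repeats with period 10.
(66 - 1) mod 10 = 5, so b[66] = b[6] = 10.

10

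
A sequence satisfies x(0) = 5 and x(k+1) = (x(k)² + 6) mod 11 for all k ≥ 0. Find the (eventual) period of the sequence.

5

x(0) = 5,  x(1) = 9,  x(2) = 10,  x(3) = 7,  x(4) = 0,  x(5) = 6,  x(6) = 9.
Since x(6) = x(1) = 9, the sequence is eventually periodic: after a pre-period of length 1 it cycles with period 5.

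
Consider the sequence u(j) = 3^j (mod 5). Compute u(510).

4

u(0) = 1,  u(1) = 3,  u(2) = 4,  u(3) = 2,  u(4) = 1.
Since u(4) = u(0) = 1, the sequence is periodic with period 4.
(510 - 0) mod 4 = 2, so u(510) = u(2) = 4.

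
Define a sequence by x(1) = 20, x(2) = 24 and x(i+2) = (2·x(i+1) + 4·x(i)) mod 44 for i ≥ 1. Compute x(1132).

Computing terms: x(1) = 20,  x(2) = 24,  x(3) = 40,  x(4) = 0,  x(5) = 28,  x(6) = 12,  x(7) = 4,  x(8) = 12,  x(9) = 40,  x(10) = 40,  x(11) = 20,  x(12) = 24.
Since (x(11), x(12)) = (x(1), x(2)) = (20, 24) (two consecutive terms determine the rest), the sequence is periodic with period 10.
So x(1132) = x(1 + ((1132-1) mod 10)) = x(2) = 24.

24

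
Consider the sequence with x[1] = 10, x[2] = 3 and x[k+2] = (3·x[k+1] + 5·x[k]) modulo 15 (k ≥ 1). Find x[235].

14

Listing terms: x[1] = 10,  x[2] = 3,  x[3] = 14,  x[4] = 12,  x[5] = 1,  x[6] = 3,  x[7] = 14.
Since (x[6], x[7]) = (x[2], x[3]) = (3, 14) (two consecutive terms determine the rest), the sequence is eventually periodic: after a pre-period of length 1 it cycles with period 4.
For k ≥ 2, x[k] depends only on (k - 2) mod 4. (235 - 2) mod 4 = 1, so x[235] = x[3] = 14.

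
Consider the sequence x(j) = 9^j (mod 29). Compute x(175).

28

x(0) = 1, x(1) = 9, x(2) = 23, x(3) = 4, x(4) = 7, x(5) = 5, x(6) = 16, x(7) = 28, x(8) = 20, x(9) = 6, x(10) = 25, x(11) = 22, x(12) = 24, x(13) = 13, x(14) = 1.
Since x(14) = x(0) = 1, the sequence is periodic with period 14.
So x(175) = x(0 + ((175-0) mod 14)) = x(7) = 28.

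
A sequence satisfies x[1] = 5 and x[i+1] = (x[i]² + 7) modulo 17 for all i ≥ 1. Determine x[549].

16

x[1] = 5,  x[2] = 15,  x[3] = 11,  x[4] = 9,  x[5] = 3,  x[6] = 16,  x[7] = 8,  x[8] = 3.
Since x[8] = x[5] = 3, the sequence is eventually periodic: after a pre-period of length 4 it cycles with period 3.
For i ≥ 5, x[i] depends only on (i - 5) mod 3. (549 - 5) mod 3 = 1, so x[549] = x[6] = 16.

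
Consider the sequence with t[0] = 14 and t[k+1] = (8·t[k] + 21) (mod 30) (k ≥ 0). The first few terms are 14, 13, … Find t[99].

1

We have t[0] = 14,  t[1] = 13,  t[2] = 5,  t[3] = 1,  t[4] = 29,  t[5] = 13.
Since t[5] = t[1] = 13, the sequence is eventually periodic: after a pre-period of length 1 it cycles with period 4.
For k ≥ 1, t[k] depends only on (k - 1) mod 4. (99 - 1) mod 4 = 2, so t[99] = t[3] = 1.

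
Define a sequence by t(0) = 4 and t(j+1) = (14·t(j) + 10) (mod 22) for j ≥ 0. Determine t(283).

18

Listing terms: t(0) = 4; t(1) = 0; t(2) = 10; t(3) = 18; t(4) = 20; t(5) = 4.
Since t(5) = t(0) = 4, the sequence is periodic with period 5.
(283 - 0) mod 5 = 3, so t(283) = t(3) = 18.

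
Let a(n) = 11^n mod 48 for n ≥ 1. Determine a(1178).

25

We have a(1) = 11,  a(2) = 25,  a(3) = 35,  a(4) = 1,  a(5) = 11.
Since a(5) = a(1) = 11, the sequence is periodic with period 4.
So a(1178) = a(1 + ((1178-1) mod 4)) = a(2) = 25.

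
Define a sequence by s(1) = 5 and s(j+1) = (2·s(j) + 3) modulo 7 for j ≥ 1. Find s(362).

6

s(1) = 5; s(2) = 6; s(3) = 1; s(4) = 5.
The sequence repeats with period 3.
(362 - 1) mod 3 = 1, so s(362) = s(2) = 6.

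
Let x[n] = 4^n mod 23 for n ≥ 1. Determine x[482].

x[1] = 4,  x[2] = 16,  x[3] = 18,  x[4] = 3,  x[5] = 12,  x[6] = 2,  x[7] = 8,  x[8] = 9,  x[9] = 13,  x[10] = 6,  x[11] = 1,  x[12] = 4.
The sequence repeats with period 11.
So x[482] = x[1 + ((482-1) mod 11)] = x[9] = 13.

13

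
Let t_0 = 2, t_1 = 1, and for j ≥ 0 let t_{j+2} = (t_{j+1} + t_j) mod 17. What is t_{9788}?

7

t_0 = 2,  t_1 = 1,  t_2 = 3,  t_3 = 4,  t_4 = 7,  t_5 = 11,  t_6 = 1,  t_7 = 12,  t_8 = 13,  t_9 = 8,  t_{10} = 4,  t_{11} = 12,  t_{12} = 16,  t_{13} = 11,  t_{14} = 10,  t_{15} = 4,  t_{16} = 14,  t_{17} = 1,  t_{18} = 15,  t_{19} = 16,  t_{20} = 14,  t_{21} = 13,  t_{22} = 10,  t_{23} = 6,  t_{24} = 16,  t_{25} = 5,  t_{26} = 4,  t_{27} = 9,  t_{28} = 13,  t_{29} = 5,  t_{30} = 1,  t_{31} = 6,  t_{32} = 7,  t_{33} = 13,  t_{34} = 3,  t_{35} = 16,  t_{36} = 2,  t_{37} = 1.
Since (t_{36}, t_{37}) = (t_0, t_1) = (2, 1) (two consecutive terms determine the rest), the sequence is periodic with period 36.
So t_{9788} = t_{0 + ((9788-0) mod 36)} = t_{32} = 7.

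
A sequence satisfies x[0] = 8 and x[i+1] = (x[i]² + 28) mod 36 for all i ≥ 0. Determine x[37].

20

x[0] = 8; x[1] = 20; x[2] = 32; x[3] = 8.
Since x[3] = x[0] = 8, the sequence is periodic with period 3.
(37 - 0) mod 3 = 1, so x[37] = x[1] = 20.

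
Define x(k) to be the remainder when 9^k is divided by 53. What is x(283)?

4

Computing terms: x(1) = 9,  x(2) = 28,  x(3) = 40,  x(4) = 42,  x(5) = 7,  x(6) = 10,  x(7) = 37,  x(8) = 15,  x(9) = 29,  x(10) = 49,  x(11) = 17,  x(12) = 47,  x(13) = 52,  x(14) = 44,  x(15) = 25,  x(16) = 13,  x(17) = 11,  x(18) = 46,  x(19) = 43,  x(20) = 16,  x(21) = 38,  x(22) = 24,  x(23) = 4,  x(24) = 36,  x(25) = 6,  x(26) = 1,  x(27) = 9.
Since x(27) = x(1) = 9, the sequence is periodic with period 26.
(283 - 1) mod 26 = 22, so x(283) = x(23) = 4.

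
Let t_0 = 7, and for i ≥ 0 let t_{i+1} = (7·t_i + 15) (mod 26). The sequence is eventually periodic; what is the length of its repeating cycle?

12

t_0 = 7,  t_1 = 12,  t_2 = 21,  t_3 = 6,  t_4 = 5,  t_5 = 24,  t_6 = 1,  t_7 = 22,  t_8 = 13,  t_9 = 2,  t_{10} = 3,  t_{11} = 10,  t_{12} = 7.
The sequence repeats with period 12.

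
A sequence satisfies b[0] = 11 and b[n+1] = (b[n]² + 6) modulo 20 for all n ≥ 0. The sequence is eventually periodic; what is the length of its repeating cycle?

We have b[0] = 11,  b[1] = 7,  b[2] = 15,  b[3] = 11.
The sequence repeats with period 3.

3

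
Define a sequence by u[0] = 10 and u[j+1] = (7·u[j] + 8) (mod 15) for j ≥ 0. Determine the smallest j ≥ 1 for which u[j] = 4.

6

Listing terms: u[0] = 10,  u[1] = 3,  u[2] = 14,  u[3] = 1,  u[4] = 0,  u[5] = 8,  u[6] = 4,  u[7] = 6,  u[8] = 5,  u[9] = 13,  u[10] = 9,  u[11] = 11,  u[12] = 10.
The sequence repeats with period 12.
The value 4 first appears (with j ≥ 1) at u[6].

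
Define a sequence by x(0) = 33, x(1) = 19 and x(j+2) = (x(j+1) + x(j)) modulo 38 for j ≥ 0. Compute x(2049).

15

Listing terms: x(0) = 33,  x(1) = 19,  x(2) = 14,  x(3) = 33,  x(4) = 9,  x(5) = 4,  x(6) = 13,  x(7) = 17,  x(8) = 30,  x(9) = 9,  x(10) = 1,  x(11) = 10,  x(12) = 11,  x(13) = 21,  x(14) = 32,  x(15) = 15,  x(16) = 9,  x(17) = 24,  x(18) = 33,  x(19) = 19.
The sequence repeats with period 18.
So x(2049) = x(0 + ((2049-0) mod 18)) = x(15) = 15.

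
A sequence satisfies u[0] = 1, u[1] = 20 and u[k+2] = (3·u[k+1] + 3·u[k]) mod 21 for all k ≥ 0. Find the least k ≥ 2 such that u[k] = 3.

15

u[0] = 1,  u[1] = 20,  u[2] = 0,  u[3] = 18,  u[4] = 12,  u[5] = 6,  u[6] = 12,  u[7] = 12,  u[8] = 9,  u[9] = 0,  u[10] = 6,  u[11] = 18,  u[12] = 9,  u[13] = 18,  u[14] = 18,  u[15] = 3,  u[16] = 0,  u[17] = 9,  u[18] = 6,  u[19] = 3,  u[20] = 6,  u[21] = 6,  u[22] = 15,  u[23] = 0,  u[24] = 3,  u[25] = 9,  u[26] = 15,  u[27] = 9,  u[28] = 9,  u[29] = 12,  u[30] = 0,  u[31] = 15,  u[32] = 3,  u[33] = 12,  u[34] = 3,  u[35] = 3,  u[36] = 18,  u[37] = 0,  u[38] = 12,  u[39] = 15,  u[40] = 18,  u[41] = 15,  u[42] = 15,  u[43] = 6,  u[44] = 0,  u[45] = 18.
Since (u[44], u[45]) = (u[2], u[3]) = (0, 18) (two consecutive terms determine the rest), the sequence is eventually periodic: after a pre-period of length 2 it cycles with period 42.
The value 3 first appears (with k ≥ 2) at u[15].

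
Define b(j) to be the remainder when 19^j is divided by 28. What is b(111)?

b(1) = 19; b(2) = 25; b(3) = 27; b(4) = 9; b(5) = 3; b(6) = 1; b(7) = 19.
Since b(7) = b(1) = 19, the sequence is periodic with period 6.
So b(111) = b(1 + ((111-1) mod 6)) = b(3) = 27.

27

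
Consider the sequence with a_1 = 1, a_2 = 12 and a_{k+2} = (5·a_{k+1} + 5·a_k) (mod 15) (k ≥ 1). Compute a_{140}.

Computing terms: a_1 = 1, a_2 = 12, a_3 = 5, a_4 = 10, a_5 = 0, a_6 = 5, a_7 = 10.
Since (a_6, a_7) = (a_3, a_4) = (5, 10) (two consecutive terms determine the rest), the sequence is eventually periodic: after a pre-period of length 2 it cycles with period 3.
For k ≥ 3, a_k depends only on (k - 3) mod 3. (140 - 3) mod 3 = 2, so a_{140} = a_5 = 0.

0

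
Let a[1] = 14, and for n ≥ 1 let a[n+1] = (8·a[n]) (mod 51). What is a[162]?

10

a[1] = 14, a[2] = 10, a[3] = 29, a[4] = 28, a[5] = 20, a[6] = 7, a[7] = 5, a[8] = 40, a[9] = 14.
Since a[9] = a[1] = 14, the sequence is periodic with period 8.
(162 - 1) mod 8 = 1, so a[162] = a[2] = 10.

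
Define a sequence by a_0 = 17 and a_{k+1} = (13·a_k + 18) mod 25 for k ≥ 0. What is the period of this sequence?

20

Listing terms: a_0 = 17, a_1 = 14, a_2 = 0, a_3 = 18, a_4 = 2, a_5 = 19, a_6 = 15, a_7 = 13, a_8 = 12, a_9 = 24, a_{10} = 5, a_{11} = 8, a_{12} = 22, a_{13} = 4, a_{14} = 20, a_{15} = 3, a_{16} = 7, a_{17} = 9, a_{18} = 10, a_{19} = 23, a_{20} = 17.
Since a_{20} = a_0 = 17, the sequence is periodic with period 20.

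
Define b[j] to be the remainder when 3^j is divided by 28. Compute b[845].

19

Listing terms: b[0] = 1; b[1] = 3; b[2] = 9; b[3] = 27; b[4] = 25; b[5] = 19; b[6] = 1.
Since b[6] = b[0] = 1, the sequence is periodic with period 6.
So b[845] = b[0 + ((845-0) mod 6)] = b[5] = 19.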